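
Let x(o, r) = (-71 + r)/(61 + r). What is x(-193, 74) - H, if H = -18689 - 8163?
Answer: 1208341/45 ≈ 26852.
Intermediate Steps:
x(o, r) = (-71 + r)/(61 + r)
H = -26852
x(-193, 74) - H = (-71 + 74)/(61 + 74) - 1*(-26852) = 3/135 + 26852 = (1/135)*3 + 26852 = 1/45 + 26852 = 1208341/45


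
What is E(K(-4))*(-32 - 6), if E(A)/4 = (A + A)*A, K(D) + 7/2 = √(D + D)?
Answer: -1292 + 4256*I*√2 ≈ -1292.0 + 6018.9*I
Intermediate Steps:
K(D) = -7/2 + √2*√D (K(D) = -7/2 + √(D + D) = -7/2 + √(2*D) = -7/2 + √2*√D)
E(A) = 8*A² (E(A) = 4*((A + A)*A) = 4*((2*A)*A) = 4*(2*A²) = 8*A²)
E(K(-4))*(-32 - 6) = (8*(-7/2 + √2*√(-4))²)*(-32 - 6) = (8*(-7/2 + √2*(2*I))²)*(-38) = (8*(-7/2 + 2*I*√2)²)*(-38) = -304*(-7/2 + 2*I*√2)²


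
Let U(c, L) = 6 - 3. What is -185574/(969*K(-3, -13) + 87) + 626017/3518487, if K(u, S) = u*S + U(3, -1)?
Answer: -29876552533/6833404395 ≈ -4.3721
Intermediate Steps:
U(c, L) = 3
K(u, S) = 3 + S*u (K(u, S) = u*S + 3 = S*u + 3 = 3 + S*u)
-185574/(969*K(-3, -13) + 87) + 626017/3518487 = -185574/(969*(3 - 13*(-3)) + 87) + 626017/3518487 = -185574/(969*(3 + 39) + 87) + 626017*(1/3518487) = -185574/(969*42 + 87) + 89431/502641 = -185574/(40698 + 87) + 89431/502641 = -185574/40785 + 89431/502641 = -185574*1/40785 + 89431/502641 = -61858/13595 + 89431/502641 = -29876552533/6833404395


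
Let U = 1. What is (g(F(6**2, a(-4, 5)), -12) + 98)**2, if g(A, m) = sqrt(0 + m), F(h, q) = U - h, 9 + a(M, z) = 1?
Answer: 9592 + 392*I*sqrt(3) ≈ 9592.0 + 678.96*I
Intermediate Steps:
a(M, z) = -8 (a(M, z) = -9 + 1 = -8)
F(h, q) = 1 - h
g(A, m) = sqrt(m)
(g(F(6**2, a(-4, 5)), -12) + 98)**2 = (sqrt(-12) + 98)**2 = (2*I*sqrt(3) + 98)**2 = (98 + 2*I*sqrt(3))**2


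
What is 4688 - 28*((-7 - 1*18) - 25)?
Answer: 6088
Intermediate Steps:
4688 - 28*((-7 - 1*18) - 25) = 4688 - 28*((-7 - 18) - 25) = 4688 - 28*(-25 - 25) = 4688 - 28*(-50) = 4688 - 1*(-1400) = 4688 + 1400 = 6088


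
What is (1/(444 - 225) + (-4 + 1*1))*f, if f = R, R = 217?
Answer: -142352/219 ≈ -650.01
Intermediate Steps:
f = 217
(1/(444 - 225) + (-4 + 1*1))*f = (1/(444 - 225) + (-4 + 1*1))*217 = (1/219 + (-4 + 1))*217 = (1/219 - 3)*217 = -656/219*217 = -142352/219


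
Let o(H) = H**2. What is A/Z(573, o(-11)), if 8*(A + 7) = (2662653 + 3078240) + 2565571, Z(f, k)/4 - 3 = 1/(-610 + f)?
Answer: 3492467/40 ≈ 87312.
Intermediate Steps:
Z(f, k) = 12 + 4/(-610 + f)
A = 1038301 (A = -7 + ((2662653 + 3078240) + 2565571)/8 = -7 + (5740893 + 2565571)/8 = -7 + (1/8)*8306464 = -7 + 1038308 = 1038301)
A/Z(573, o(-11)) = 1038301/((4*(-1829 + 3*573)/(-610 + 573))) = 1038301/((4*(-1829 + 1719)/(-37))) = 1038301/((4*(-1/37)*(-110))) = 1038301/(440/37) = 1038301*(37/440) = 3492467/40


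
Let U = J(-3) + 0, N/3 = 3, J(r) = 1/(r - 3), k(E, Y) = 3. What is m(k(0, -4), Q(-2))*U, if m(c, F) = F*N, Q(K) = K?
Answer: 3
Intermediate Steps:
J(r) = 1/(-3 + r)
N = 9 (N = 3*3 = 9)
m(c, F) = 9*F (m(c, F) = F*9 = 9*F)
U = -1/6 (U = 1/(-3 - 3) + 0 = 1/(-6) + 0 = -1/6 + 0 = -1/6 ≈ -0.16667)
m(k(0, -4), Q(-2))*U = (9*(-2))*(-1/6) = -18*(-1/6) = 3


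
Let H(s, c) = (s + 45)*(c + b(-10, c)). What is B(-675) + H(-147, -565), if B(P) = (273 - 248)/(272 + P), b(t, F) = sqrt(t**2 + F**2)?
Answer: 23224865/403 - 510*sqrt(12773) ≈ -9.0879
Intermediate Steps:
b(t, F) = sqrt(F**2 + t**2)
H(s, c) = (45 + s)*(c + sqrt(100 + c**2)) (H(s, c) = (s + 45)*(c + sqrt(c**2 + (-10)**2)) = (45 + s)*(c + sqrt(c**2 + 100)) = (45 + s)*(c + sqrt(100 + c**2)))
B(P) = 25/(272 + P)
B(-675) + H(-147, -565) = 25/(272 - 675) + (45*(-565) + 45*sqrt(100 + (-565)**2) - 565*(-147) - 147*sqrt(100 + (-565)**2)) = 25/(-403) + (-25425 + 45*sqrt(100 + 319225) + 83055 - 147*sqrt(100 + 319225)) = 25*(-1/403) + (-25425 + 45*sqrt(319325) + 83055 - 735*sqrt(12773)) = -25/403 + (-25425 + 45*(5*sqrt(12773)) + 83055 - 735*sqrt(12773)) = -25/403 + (-25425 + 225*sqrt(12773) + 83055 - 735*sqrt(12773)) = -25/403 + (57630 - 510*sqrt(12773)) = 23224865/403 - 510*sqrt(12773)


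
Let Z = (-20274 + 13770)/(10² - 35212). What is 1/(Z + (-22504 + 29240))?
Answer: 1463/9855039 ≈ 0.00014845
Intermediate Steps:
Z = 271/1463 (Z = -6504/(100 - 35212) = -6504/(-35112) = -6504*(-1/35112) = 271/1463 ≈ 0.18524)
1/(Z + (-22504 + 29240)) = 1/(271/1463 + (-22504 + 29240)) = 1/(271/1463 + 6736) = 1/(9855039/1463) = 1463/9855039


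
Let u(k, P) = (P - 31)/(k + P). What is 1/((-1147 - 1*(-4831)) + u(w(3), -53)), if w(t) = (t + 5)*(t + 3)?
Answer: 5/18504 ≈ 0.00027021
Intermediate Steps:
w(t) = (3 + t)*(5 + t) (w(t) = (5 + t)*(3 + t) = (3 + t)*(5 + t))
u(k, P) = (-31 + P)/(P + k)
1/((-1147 - 1*(-4831)) + u(w(3), -53)) = 1/((-1147 - 1*(-4831)) + (-31 - 53)/(-53 + (15 + 3**2 + 8*3))) = 1/((-1147 + 4831) - 84/(-53 + (15 + 9 + 24))) = 1/(3684 - 84/(-53 + 48)) = 1/(3684 - 84/(-5)) = 1/(3684 - 1/5*(-84)) = 1/(3684 + 84/5) = 1/(18504/5) = 5/18504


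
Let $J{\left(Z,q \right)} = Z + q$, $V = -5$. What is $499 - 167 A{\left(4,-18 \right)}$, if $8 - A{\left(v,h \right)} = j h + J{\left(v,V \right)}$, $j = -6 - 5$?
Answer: $32062$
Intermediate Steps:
$j = -11$
$A{\left(v,h \right)} = 13 - v + 11 h$ ($A{\left(v,h \right)} = 8 - \left(- 11 h + \left(v - 5\right)\right) = 8 - \left(- 11 h + \left(-5 + v\right)\right) = 8 - \left(-5 + v - 11 h\right) = 8 + \left(5 - v + 11 h\right) = 13 - v + 11 h$)
$499 - 167 A{\left(4,-18 \right)} = 499 - 167 \left(13 - 4 + 11 \left(-18\right)\right) = 499 - 167 \left(13 - 4 - 198\right) = 499 - -31563 = 499 + 31563 = 32062$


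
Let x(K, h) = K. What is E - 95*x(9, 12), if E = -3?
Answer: -858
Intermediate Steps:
E - 95*x(9, 12) = -3 - 95*9 = -3 - 855 = -858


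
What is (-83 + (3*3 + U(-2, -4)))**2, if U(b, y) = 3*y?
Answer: 7396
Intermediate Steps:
(-83 + (3*3 + U(-2, -4)))**2 = (-83 + (3*3 + 3*(-4)))**2 = (-83 + (9 - 12))**2 = (-83 - 3)**2 = (-86)**2 = 7396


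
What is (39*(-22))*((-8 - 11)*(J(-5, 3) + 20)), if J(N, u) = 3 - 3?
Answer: 326040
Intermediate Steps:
J(N, u) = 0
(39*(-22))*((-8 - 11)*(J(-5, 3) + 20)) = (39*(-22))*((-8 - 11)*(0 + 20)) = -(-16302)*20 = -858*(-380) = 326040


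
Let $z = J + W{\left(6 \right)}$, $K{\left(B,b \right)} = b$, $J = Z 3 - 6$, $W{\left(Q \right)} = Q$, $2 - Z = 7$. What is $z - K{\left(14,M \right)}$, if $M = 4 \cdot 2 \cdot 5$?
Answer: $-55$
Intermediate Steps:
$Z = -5$ ($Z = 2 - 7 = -5$)
$J = -21$ ($J = \left(-5\right) 3 - 6 = -15 - 6 = -21$)
$M = 40$ ($M = 8 \cdot 5 = 40$)
$z = -15$ ($z = -21 + 6 = -15$)
$z - K{\left(14,M \right)} = -15 - 40 = -55$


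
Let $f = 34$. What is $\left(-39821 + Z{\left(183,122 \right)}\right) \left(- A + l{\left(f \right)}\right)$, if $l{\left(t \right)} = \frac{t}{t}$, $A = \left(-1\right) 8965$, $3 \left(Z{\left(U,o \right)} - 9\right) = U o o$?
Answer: $7783492192$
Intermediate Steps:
$Z{\left(U,o \right)} = 9 + \frac{U o^{2}}{3}$ ($Z{\left(U,o \right)} = 9 + \frac{U o o}{3} = 9 + \frac{U o^{2}}{3}$)
$A = -8965$
$l{\left(t \right)} = 1$
$\left(-39821 + Z{\left(183,122 \right)}\right) \left(- A + l{\left(f \right)}\right) = \left(-39821 + \left(9 + \frac{1}{3} \cdot 183 \cdot 122^{2}\right)\right) \left(\left(-1\right) \left(-8965\right) + 1\right) = \left(-39821 + \left(9 + \frac{1}{3} \cdot 183 \cdot 14884\right)\right) \left(8965 + 1\right) = \left(-39821 + \left(9 + 907924\right)\right) 8966 = \left(-39821 + 907933\right) 8966 = 868112 \cdot 8966 = 7783492192$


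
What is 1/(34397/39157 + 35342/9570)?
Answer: 187366245/856532992 ≈ 0.21875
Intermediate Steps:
1/(34397/39157 + 35342/9570) = 1/(34397*(1/39157) + 35342*(1/9570)) = 1/(34397/39157 + 17671/4785) = 1/(856532992/187366245) = 187366245/856532992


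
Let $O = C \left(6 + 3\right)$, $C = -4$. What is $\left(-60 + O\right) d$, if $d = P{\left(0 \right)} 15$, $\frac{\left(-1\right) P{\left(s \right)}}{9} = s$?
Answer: $0$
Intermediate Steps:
$P{\left(s \right)} = - 9 s$
$O = -36$ ($O = - 4 \left(6 + 3\right) = \left(-4\right) 9 = -36$)
$d = 0$ ($d = \left(-9\right) 0 \cdot 15 = 0 \cdot 15 = 0$)
$\left(-60 + O\right) d = \left(-60 - 36\right) 0 = \left(-96\right) 0 = 0$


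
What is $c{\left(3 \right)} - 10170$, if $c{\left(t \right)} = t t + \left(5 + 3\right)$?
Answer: $-10153$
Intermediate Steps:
$c{\left(t \right)} = 8 + t^{2}$ ($c{\left(t \right)} = t^{2} + 8 = 8 + t^{2}$)
$c{\left(3 \right)} - 10170 = \left(8 + 3^{2}\right) - 10170 = \left(8 + 9\right) - 10170 = 17 - 10170 = -10153$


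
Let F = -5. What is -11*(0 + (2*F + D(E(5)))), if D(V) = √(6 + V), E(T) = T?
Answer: 110 - 11*√11 ≈ 73.517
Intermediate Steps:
-11*(0 + (2*F + D(E(5)))) = -11*(0 + (2*(-5) + √(6 + 5))) = -11*(0 + (-10 + √11)) = -11*(-10 + √11) = 110 - 11*√11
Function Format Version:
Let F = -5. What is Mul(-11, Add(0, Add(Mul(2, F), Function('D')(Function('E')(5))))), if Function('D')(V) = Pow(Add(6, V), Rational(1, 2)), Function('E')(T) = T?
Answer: Add(110, Mul(-11, Pow(11, Rational(1, 2)))) ≈ 73.517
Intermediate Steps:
Mul(-11, Add(0, Add(Mul(2, F), Function('D')(Function('E')(5))))) = Mul(-11, Add(0, Add(Mul(2, -5), Pow(Add(6, 5), Rational(1, 2))))) = Mul(-11, Add(0, Add(-10, Pow(11, Rational(1, 2))))) = Mul(-11, Add(-10, Pow(11, Rational(1, 2)))) = Add(110, Mul(-11, Pow(11, Rational(1, 2))))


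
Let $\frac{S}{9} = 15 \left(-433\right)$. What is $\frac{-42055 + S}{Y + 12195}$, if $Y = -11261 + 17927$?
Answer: $- \frac{100510}{18861} \approx -5.329$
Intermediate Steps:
$S = -58455$ ($S = 9 \cdot 15 \left(-433\right) = 9 \left(-6495\right) = -58455$)
$Y = 6666$
$\frac{-42055 + S}{Y + 12195} = \frac{-42055 - 58455}{6666 + 12195} = - \frac{100510}{18861}$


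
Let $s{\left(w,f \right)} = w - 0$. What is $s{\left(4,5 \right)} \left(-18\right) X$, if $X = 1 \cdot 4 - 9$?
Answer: $360$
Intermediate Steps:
$s{\left(w,f \right)} = w$ ($s{\left(w,f \right)} = w + 0 = w$)
$X = -5$ ($X = 4 - 9 = -5$)
$s{\left(4,5 \right)} \left(-18\right) X = 4 \left(-18\right) \left(-5\right) = \left(-72\right) \left(-5\right) = 360$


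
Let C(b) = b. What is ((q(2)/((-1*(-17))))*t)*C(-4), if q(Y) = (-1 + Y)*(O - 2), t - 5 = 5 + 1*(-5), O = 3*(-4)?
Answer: 280/17 ≈ 16.471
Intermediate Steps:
O = -12
t = 5 (t = 5 + (5 + 1*(-5)) = 5 + (5 - 5) = 5 + 0 = 5)
q(Y) = 14 - 14*Y (q(Y) = (-1 + Y)*(-12 - 2) = (-1 + Y)*(-14) = 14 - 14*Y)
((q(2)/((-1*(-17))))*t)*C(-4) = (((14 - 14*2)/((-1*(-17))))*5)*(-4) = (((14 - 28)/17)*5)*(-4) = (-14*1/17*5)*(-4) = -14/17*5*(-4) = -70/17*(-4) = 280/17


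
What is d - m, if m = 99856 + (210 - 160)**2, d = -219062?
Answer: -321418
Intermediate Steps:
m = 102356 (m = 99856 + 50**2 = 99856 + 2500 = 102356)
d - m = -219062 - 1*102356 = -219062 - 102356 = -321418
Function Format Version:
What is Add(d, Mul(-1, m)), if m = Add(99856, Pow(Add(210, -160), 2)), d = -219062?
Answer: -321418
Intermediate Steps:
m = 102356 (m = Add(99856, Pow(50, 2)) = Add(99856, 2500) = 102356)
Add(d, Mul(-1, m)) = Add(-219062, Mul(-1, 102356)) = Add(-219062, -102356) = -321418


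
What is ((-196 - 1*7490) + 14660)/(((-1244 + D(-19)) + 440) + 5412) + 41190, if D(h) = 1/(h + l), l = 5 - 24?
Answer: 7212757582/175103 ≈ 41192.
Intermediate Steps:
l = -19
D(h) = 1/(-19 + h) (D(h) = 1/(h - 19) = 1/(-19 + h))
((-196 - 1*7490) + 14660)/(((-1244 + D(-19)) + 440) + 5412) + 41190 = ((-196 - 1*7490) + 14660)/(((-1244 + 1/(-19 - 19)) + 440) + 5412) + 41190 = ((-196 - 7490) + 14660)/(((-1244 + 1/(-38)) + 440) + 5412) + 41190 = (-7686 + 14660)/(((-1244 - 1/38) + 440) + 5412) + 41190 = 6974/((-47273/38 + 440) + 5412) + 41190 = 6974/(-30553/38 + 5412) + 41190 = 6974/(175103/38) + 41190 = 6974*(38/175103) + 41190 = 265012/175103 + 41190 = 7212757582/175103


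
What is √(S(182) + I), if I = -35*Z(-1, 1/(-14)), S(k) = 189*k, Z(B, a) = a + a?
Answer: √34403 ≈ 185.48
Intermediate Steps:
Z(B, a) = 2*a
I = 5 (I = -70/(-14) = -70*(-1)/14 = -35*(-⅐) = 5)
√(S(182) + I) = √(189*182 + 5) = √(34398 + 5) = √34403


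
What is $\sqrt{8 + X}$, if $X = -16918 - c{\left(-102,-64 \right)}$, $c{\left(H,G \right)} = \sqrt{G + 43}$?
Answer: $\sqrt{-16910 - i \sqrt{21}} \approx 0.018 - 130.04 i$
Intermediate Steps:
$c{\left(H,G \right)} = \sqrt{43 + G}$
$X = -16918 - i \sqrt{21}$ ($X = -16918 - \sqrt{43 - 64} = -16918 - \sqrt{-21} = -16918 - i \sqrt{21} \approx -16918.0 - 4.5826 i$)
$\sqrt{8 + X} = \sqrt{8 - \left(16918 + i \sqrt{21}\right)} = \sqrt{-16910 - i \sqrt{21}}$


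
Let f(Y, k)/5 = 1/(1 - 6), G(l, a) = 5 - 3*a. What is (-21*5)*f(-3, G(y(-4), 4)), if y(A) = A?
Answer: 105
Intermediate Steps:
f(Y, k) = -1 (f(Y, k) = 5/(1 - 6) = 5/(-5) = 5*(-⅕) = -1)
(-21*5)*f(-3, G(y(-4), 4)) = -21*5*(-1) = -105*(-1) = 105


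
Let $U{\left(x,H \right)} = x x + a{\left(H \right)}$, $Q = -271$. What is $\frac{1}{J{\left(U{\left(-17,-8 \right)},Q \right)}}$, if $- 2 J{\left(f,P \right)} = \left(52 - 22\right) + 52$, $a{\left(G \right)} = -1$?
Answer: $- \frac{1}{41} \approx -0.02439$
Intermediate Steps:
$U{\left(x,H \right)} = -1 + x^{2}$ ($U{\left(x,H \right)} = x x - 1 = x^{2} - 1 = -1 + x^{2}$)
$J{\left(f,P \right)} = -41$ ($J{\left(f,P \right)} = - \frac{\left(52 - 22\right) + 52}{2} = - \frac{30 + 52}{2} = \left(- \frac{1}{2}\right) 82 = -41$)
$\frac{1}{J{\left(U{\left(-17,-8 \right)},Q \right)}} = \frac{1}{-41} = - \frac{1}{41}$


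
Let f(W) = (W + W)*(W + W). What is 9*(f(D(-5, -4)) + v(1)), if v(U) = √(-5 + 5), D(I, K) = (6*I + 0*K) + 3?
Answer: 26244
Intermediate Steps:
D(I, K) = 3 + 6*I (D(I, K) = (6*I + 0) + 3 = 6*I + 3 = 3 + 6*I)
f(W) = 4*W² (f(W) = (2*W)*(2*W) = 4*W²)
v(U) = 0 (v(U) = √0 = 0)
9*(f(D(-5, -4)) + v(1)) = 9*(4*(3 + 6*(-5))² + 0) = 9*(4*(3 - 30)² + 0) = 9*(4*(-27)² + 0) = 9*(4*729 + 0) = 9*(2916 + 0) = 9*2916 = 26244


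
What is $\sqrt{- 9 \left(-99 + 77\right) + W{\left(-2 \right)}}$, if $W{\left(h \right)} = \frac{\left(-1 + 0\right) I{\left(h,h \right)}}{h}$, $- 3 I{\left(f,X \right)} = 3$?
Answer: $\frac{\sqrt{790}}{2} \approx 14.053$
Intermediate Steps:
$I{\left(f,X \right)} = -1$ ($I{\left(f,X \right)} = \left(- \frac{1}{3}\right) 3 = -1$)
$W{\left(h \right)} = \frac{1}{h}$ ($W{\left(h \right)} = \frac{\left(-1 + 0\right) \left(-1\right)}{h} = \frac{\left(-1\right) \left(-1\right)}{h} = 1 \frac{1}{h} = \frac{1}{h}$)
$\sqrt{- 9 \left(-99 + 77\right) + W{\left(-2 \right)}} = \sqrt{- 9 \left(-99 + 77\right) + \frac{1}{-2}} = \sqrt{\left(-9\right) \left(-22\right) - \frac{1}{2}} = \sqrt{198 - \frac{1}{2}} = \sqrt{\frac{395}{2}} = \frac{\sqrt{790}}{2}$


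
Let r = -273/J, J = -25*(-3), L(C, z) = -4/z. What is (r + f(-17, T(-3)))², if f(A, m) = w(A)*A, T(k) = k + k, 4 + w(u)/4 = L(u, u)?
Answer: 39803481/625 ≈ 63686.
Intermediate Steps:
w(u) = -16 - 16/u (w(u) = -16 + 4*(-4/u) = -16 - 16/u)
T(k) = 2*k
f(A, m) = A*(-16 - 16/A) (f(A, m) = (-16 - 16/A)*A = A*(-16 - 16/A))
J = 75
r = -91/25 (r = -273/75 = -273*1/75 = -91/25 ≈ -3.6400)
(r + f(-17, T(-3)))² = (-91/25 + (-16 - 16*(-17)))² = (-91/25 + (-16 + 272))² = (-91/25 + 256)² = (6309/25)² = 39803481/625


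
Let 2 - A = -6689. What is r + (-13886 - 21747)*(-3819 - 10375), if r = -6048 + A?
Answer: 505775445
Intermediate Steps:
A = 6691 (A = 2 - 1*(-6689) = 2 + 6689 = 6691)
r = 643 (r = -6048 + 6691 = 643)
r + (-13886 - 21747)*(-3819 - 10375) = 643 + (-13886 - 21747)*(-3819 - 10375) = 643 - 35633*(-14194) = 643 + 505774802 = 505775445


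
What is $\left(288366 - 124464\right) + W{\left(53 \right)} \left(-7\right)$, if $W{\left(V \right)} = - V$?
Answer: $164273$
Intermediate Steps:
$\left(288366 - 124464\right) + W{\left(53 \right)} \left(-7\right) = \left(288366 - 124464\right) + \left(-1\right) 53 \left(-7\right) = 163902 - -371 = 163902 + 371 = 164273$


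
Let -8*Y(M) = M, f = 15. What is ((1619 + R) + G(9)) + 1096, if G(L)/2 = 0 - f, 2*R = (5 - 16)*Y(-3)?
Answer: 42927/16 ≈ 2682.9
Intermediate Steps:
Y(M) = -M/8
R = -33/16 (R = ((5 - 16)*(-1/8*(-3)))/2 = (-11*3/8)/2 = (1/2)*(-33/8) = -33/16 ≈ -2.0625)
G(L) = -30 (G(L) = 2*(0 - 1*15) = 2*(0 - 15) = 2*(-15) = -30)
((1619 + R) + G(9)) + 1096 = ((1619 - 33/16) - 30) + 1096 = (25871/16 - 30) + 1096 = 25391/16 + 1096 = 42927/16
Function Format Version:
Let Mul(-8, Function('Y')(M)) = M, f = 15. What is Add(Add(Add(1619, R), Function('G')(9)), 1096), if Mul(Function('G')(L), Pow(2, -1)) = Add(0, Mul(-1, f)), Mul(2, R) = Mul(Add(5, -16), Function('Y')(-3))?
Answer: Rational(42927, 16) ≈ 2682.9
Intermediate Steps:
Function('Y')(M) = Mul(Rational(-1, 8), M)
R = Rational(-33, 16) (R = Mul(Rational(1, 2), Mul(Add(5, -16), Mul(Rational(-1, 8), -3))) = Mul(Rational(1, 2), Mul(-11, Rational(3, 8))) = Mul(Rational(1, 2), Rational(-33, 8)) = Rational(-33, 16) ≈ -2.0625)
Function('G')(L) = -30 (Function('G')(L) = Mul(2, Add(0, Mul(-1, 15))) = Mul(2, Add(0, -15)) = Mul(2, -15) = -30)
Add(Add(Add(1619, R), Function('G')(9)), 1096) = Add(Add(Add(1619, Rational(-33, 16)), -30), 1096) = Add(Add(Rational(25871, 16), -30), 1096) = Add(Rational(25391, 16), 1096) = Rational(42927, 16)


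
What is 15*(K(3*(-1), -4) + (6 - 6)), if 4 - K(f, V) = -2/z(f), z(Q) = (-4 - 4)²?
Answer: 1935/32 ≈ 60.469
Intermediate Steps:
z(Q) = 64 (z(Q) = (-8)² = 64)
K(f, V) = 129/32 (K(f, V) = 4 - (-2)/64 = 4 - 1*(-1/32) = 4 + 1/32 = 129/32)
15*(K(3*(-1), -4) + (6 - 6)) = 15*(129/32 + (6 - 6)) = 15*(129/32 + 0) = 15*(129/32) = 1935/32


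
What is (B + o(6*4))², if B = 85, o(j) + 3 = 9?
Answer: 8281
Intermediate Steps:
o(j) = 6 (o(j) = -3 + 9 = 6)
(B + o(6*4))² = (85 + 6)² = 91² = 8281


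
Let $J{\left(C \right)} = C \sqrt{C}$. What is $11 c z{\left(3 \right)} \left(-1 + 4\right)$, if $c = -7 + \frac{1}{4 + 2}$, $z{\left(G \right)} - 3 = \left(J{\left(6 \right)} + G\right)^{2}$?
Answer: $-51414 - 8118 \sqrt{6} \approx -71299.0$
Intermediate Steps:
$J{\left(C \right)} = C^{\frac{3}{2}}$
$z{\left(G \right)} = 3 + \left(G + 6 \sqrt{6}\right)^{2}$ ($z{\left(G \right)} = 3 + \left(6^{\frac{3}{2}} + G\right)^{2} = 3 + \left(6 \sqrt{6} + G\right)^{2} = 3 + \left(G + 6 \sqrt{6}\right)^{2}$)
$c = - \frac{41}{6}$ ($c = -7 + \frac{1}{6} = - \frac{41}{6} \approx -6.8333$)
$11 c z{\left(3 \right)} \left(-1 + 4\right) = 11 \left(- \frac{41}{6}\right) \left(3 + \left(3 + 6 \sqrt{6}\right)^{2}\right) \left(-1 + 4\right) = - \frac{451 \left(3 + \left(3 + 6 \sqrt{6}\right)^{2}\right) 3}{6} = - \frac{451 \left(9 + 3 \left(3 + 6 \sqrt{6}\right)^{2}\right)}{6} = - \frac{1353}{2} - \frac{451 \left(3 + 6 \sqrt{6}\right)^{2}}{2}$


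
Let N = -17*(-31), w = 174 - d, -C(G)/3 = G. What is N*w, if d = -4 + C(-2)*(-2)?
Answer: 100130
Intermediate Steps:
C(G) = -3*G
d = -16 (d = -4 - 3*(-2)*(-2) = -4 + 6*(-2) = -4 - 12 = -16)
w = 190 (w = 174 - 1*(-16) = 174 + 16 = 190)
N = 527
N*w = 527*190 = 100130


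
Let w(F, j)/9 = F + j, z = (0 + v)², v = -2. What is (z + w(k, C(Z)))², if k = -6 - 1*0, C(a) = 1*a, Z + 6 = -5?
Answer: 22201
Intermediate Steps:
Z = -11 (Z = -6 - 5 = -11)
C(a) = a
z = 4 (z = (0 - 2)² = (-2)² = 4)
k = -6 (k = -6 + 0 = -6)
w(F, j) = 9*F + 9*j (w(F, j) = 9*(F + j) = 9*F + 9*j)
(z + w(k, C(Z)))² = (4 + (9*(-6) + 9*(-11)))² = (4 + (-54 - 99))² = (4 - 153)² = (-149)² = 22201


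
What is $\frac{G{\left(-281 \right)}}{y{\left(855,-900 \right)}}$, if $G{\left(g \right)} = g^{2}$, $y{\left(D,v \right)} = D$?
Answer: $\frac{78961}{855} \approx 92.352$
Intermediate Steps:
$\frac{G{\left(-281 \right)}}{y{\left(855,-900 \right)}} = \frac{\left(-281\right)^{2}}{855} = 78961 \cdot \frac{1}{855} = \frac{78961}{855}$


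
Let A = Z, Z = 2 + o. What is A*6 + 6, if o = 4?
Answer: 42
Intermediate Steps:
Z = 6 (Z = 2 + 4 = 6)
A = 6
A*6 + 6 = 6*6 + 6 = 36 + 6 = 42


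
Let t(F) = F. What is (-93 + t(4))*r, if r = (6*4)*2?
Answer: -4272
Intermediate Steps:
r = 48 (r = 24*2 = 48)
(-93 + t(4))*r = (-93 + 4)*48 = -89*48 = -4272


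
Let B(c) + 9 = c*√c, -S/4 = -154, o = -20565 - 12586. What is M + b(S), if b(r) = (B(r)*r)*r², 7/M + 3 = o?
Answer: -69746204537863/33154 + 287973711872*√154 ≈ 3.5716e+12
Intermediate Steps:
o = -33151
S = 616 (S = -4*(-154) = 616)
B(c) = -9 + c^(3/2) (B(c) = -9 + c*√c = -9 + c^(3/2))
M = -7/33154 (M = 7/(-3 - 33151) = 7/(-33154) = 7*(-1/33154) = -7/33154 ≈ -0.00021114)
b(r) = r³*(-9 + r^(3/2)) (b(r) = ((-9 + r^(3/2))*r)*r² = (r*(-9 + r^(3/2)))*r² = r³*(-9 + r^(3/2)))
M + b(S) = -7/33154 + 616³*(-9 + 616^(3/2)) = -7/33154 + 233744896*(-9 + 1232*√154) = -7/33154 + (-2103704064 + 287973711872*√154) = -69746204537863/33154 + 287973711872*√154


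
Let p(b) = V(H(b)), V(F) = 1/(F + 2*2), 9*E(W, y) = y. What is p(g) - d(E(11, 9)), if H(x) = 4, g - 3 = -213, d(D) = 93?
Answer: -743/8 ≈ -92.875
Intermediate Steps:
E(W, y) = y/9
g = -210 (g = 3 - 213 = -210)
V(F) = 1/(4 + F) (V(F) = 1/(F + 4) = 1/(4 + F))
p(b) = 1/8 (p(b) = 1/(4 + 4) = 1/8)
p(g) - d(E(11, 9)) = 1/8 - 1*93 = 1/8 - 93 = -743/8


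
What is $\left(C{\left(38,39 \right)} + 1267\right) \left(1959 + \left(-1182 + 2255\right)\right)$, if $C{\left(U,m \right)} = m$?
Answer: $3959792$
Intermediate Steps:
$\left(C{\left(38,39 \right)} + 1267\right) \left(1959 + \left(-1182 + 2255\right)\right) = \left(39 + 1267\right) \left(1959 + \left(-1182 + 2255\right)\right) = 1306 \left(1959 + 1073\right) = 1306 \cdot 3032 = 3959792$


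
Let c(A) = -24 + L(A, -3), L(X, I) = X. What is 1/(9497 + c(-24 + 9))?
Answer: 1/9458 ≈ 0.00010573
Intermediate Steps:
c(A) = -24 + A
1/(9497 + c(-24 + 9)) = 1/(9497 + (-24 + (-24 + 9))) = 1/(9497 + (-24 - 15)) = 1/(9497 - 39) = 1/9458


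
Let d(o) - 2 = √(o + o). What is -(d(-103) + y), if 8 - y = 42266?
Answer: 42256 - I*√206 ≈ 42256.0 - 14.353*I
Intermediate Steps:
y = -42258 (y = 8 - 1*42266 = 8 - 42266 = -42258)
d(o) = 2 + √2*√o (d(o) = 2 + √(o + o) = 2 + √(2*o) = 2 + √2*√o)
-(d(-103) + y) = -((2 + √2*√(-103)) - 42258) = -((2 + √2*(I*√103)) - 42258) = -((2 + I*√206) - 42258) = -(-42256 + I*√206) = 42256 - I*√206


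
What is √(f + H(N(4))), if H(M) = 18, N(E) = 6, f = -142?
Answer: 2*I*√31 ≈ 11.136*I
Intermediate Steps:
√(f + H(N(4))) = √(-142 + 18) = √(-124) = 2*I*√31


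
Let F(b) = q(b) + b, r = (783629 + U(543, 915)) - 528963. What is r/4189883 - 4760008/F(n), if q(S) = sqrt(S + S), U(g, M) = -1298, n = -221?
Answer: 19943933100128/934343909 + 4760008*I*sqrt(442)/49283 ≈ 21345.0 + 2030.6*I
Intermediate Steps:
q(S) = sqrt(2)*sqrt(S) (q(S) = sqrt(2*S) = sqrt(2)*sqrt(S))
r = 253368 (r = (783629 - 1298) - 528963 = 782331 - 528963 = 253368)
F(b) = b + sqrt(2)*sqrt(b) (F(b) = sqrt(2)*sqrt(b) + b = b + sqrt(2)*sqrt(b))
r/4189883 - 4760008/F(n) = 253368/4189883 - 4760008/(-221 + sqrt(2)*sqrt(-221)) = 253368*(1/4189883) - 4760008/(-221 + sqrt(2)*(I*sqrt(221))) = 253368/4189883 - 4760008/(-221 + I*sqrt(442))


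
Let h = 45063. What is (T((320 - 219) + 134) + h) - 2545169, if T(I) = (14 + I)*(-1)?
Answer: -2500355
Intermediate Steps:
T(I) = -14 - I
(T((320 - 219) + 134) + h) - 2545169 = ((-14 - ((320 - 219) + 134)) + 45063) - 2545169 = ((-14 - (101 + 134)) + 45063) - 2545169 = ((-14 - 1*235) + 45063) - 2545169 = ((-14 - 235) + 45063) - 2545169 = (-249 + 45063) - 2545169 = 44814 - 2545169 = -2500355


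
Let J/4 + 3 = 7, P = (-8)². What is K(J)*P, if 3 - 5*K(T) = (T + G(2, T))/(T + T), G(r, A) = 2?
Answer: 156/5 ≈ 31.200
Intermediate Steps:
P = 64
J = 16 (J = -12 + 4*7 = -12 + 28 = 16)
K(T) = ⅗ - (2 + T)/(10*T) (K(T) = ⅗ - (T + 2)/(5*(T + T)) = ⅗ - (2 + T)/(5*(2*T)) = ⅗ - (2 + T)*1/(2*T)/5 = ⅗ - (2 + T)/(10*T))
K(J)*P = ((⅒)*(-2 + 5*16)/16)*64 = ((⅒)*(1/16)*(-2 + 80))*64 = ((⅒)*(1/16)*78)*64 = (39/80)*64 = 156/5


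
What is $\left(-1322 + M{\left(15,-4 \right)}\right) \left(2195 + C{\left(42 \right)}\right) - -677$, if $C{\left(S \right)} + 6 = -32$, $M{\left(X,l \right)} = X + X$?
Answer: $-2786167$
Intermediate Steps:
$M{\left(X,l \right)} = 2 X$
$C{\left(S \right)} = -38$ ($C{\left(S \right)} = -6 - 32 = -38$)
$\left(-1322 + M{\left(15,-4 \right)}\right) \left(2195 + C{\left(42 \right)}\right) - -677 = \left(-1322 + 2 \cdot 15\right) \left(2195 - 38\right) - -677 = \left(-1322 + 30\right) 2157 + 677 = \left(-1292\right) 2157 + 677 = -2786844 + 677 = -2786167$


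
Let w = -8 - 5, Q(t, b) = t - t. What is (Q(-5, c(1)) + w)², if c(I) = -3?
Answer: 169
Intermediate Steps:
Q(t, b) = 0
w = -13
(Q(-5, c(1)) + w)² = (0 - 13)² = (-13)² = 169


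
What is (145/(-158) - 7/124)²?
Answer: 91068849/95961616 ≈ 0.94901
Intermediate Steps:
(145/(-158) - 7/124)² = (145*(-1/158) - 7*1/124)² = (-145/158 - 7/124)² = (-9543/9796)² = 91068849/95961616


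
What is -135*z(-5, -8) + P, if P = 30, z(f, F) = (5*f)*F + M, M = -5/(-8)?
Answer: -216435/8 ≈ -27054.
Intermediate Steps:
M = 5/8 (M = -5*(-1/8) = 5/8 ≈ 0.62500)
z(f, F) = 5/8 + 5*F*f (z(f, F) = (5*f)*F + 5/8 = 5*F*f + 5/8 = 5/8 + 5*F*f)
-135*z(-5, -8) + P = -135*(5/8 + 5*(-8)*(-5)) + 30 = -135*(5/8 + 200) + 30 = -135*1605/8 + 30 = -216675/8 + 30 = -216435/8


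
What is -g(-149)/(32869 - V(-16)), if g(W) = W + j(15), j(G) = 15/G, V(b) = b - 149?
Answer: 74/16517 ≈ 0.0044802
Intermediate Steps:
V(b) = -149 + b
g(W) = 1 + W (g(W) = W + 15/15 = W + 15*(1/15) = W + 1 = 1 + W)
-g(-149)/(32869 - V(-16)) = -(1 - 149)/(32869 - (-149 - 16)) = -(-148)/(32869 - 1*(-165)) = -(-148)/(32869 + 165) = -(-148)/33034 = -1*(-74/16517) = 74/16517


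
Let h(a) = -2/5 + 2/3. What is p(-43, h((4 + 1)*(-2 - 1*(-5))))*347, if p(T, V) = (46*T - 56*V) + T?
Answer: -10597033/15 ≈ -7.0647e+5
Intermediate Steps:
h(a) = 4/15 (h(a) = -2*⅕ + 2*(⅓) = -⅖ + ⅔ = 4/15)
p(T, V) = -56*V + 47*T (p(T, V) = (-56*V + 46*T) + T = -56*V + 47*T)
p(-43, h((4 + 1)*(-2 - 1*(-5))))*347 = (-56*4/15 + 47*(-43))*347 = (-224/15 - 2021)*347 = -30539/15*347 = -10597033/15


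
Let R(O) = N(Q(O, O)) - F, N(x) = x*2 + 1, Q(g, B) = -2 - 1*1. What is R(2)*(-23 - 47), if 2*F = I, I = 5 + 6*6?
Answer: 1785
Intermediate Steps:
I = 41 (I = 5 + 36 = 41)
Q(g, B) = -3 (Q(g, B) = -2 - 1 = -3)
F = 41/2 (F = (½)*41 = 41/2 ≈ 20.500)
N(x) = 1 + 2*x (N(x) = 2*x + 1 = 1 + 2*x)
R(O) = -51/2 (R(O) = (1 + 2*(-3)) - 1*41/2 = (1 - 6) - 41/2 = -5 - 41/2 = -51/2)
R(2)*(-23 - 47) = -51*(-23 - 47)/2 = -51/2*(-70) = 1785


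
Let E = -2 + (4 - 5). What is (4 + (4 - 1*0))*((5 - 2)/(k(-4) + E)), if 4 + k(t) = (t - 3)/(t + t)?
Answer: -192/49 ≈ -3.9184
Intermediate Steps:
E = -3 (E = -2 - 1 = -3)
k(t) = -4 + (-3 + t)/(2*t) (k(t) = -4 + (t - 3)/(t + t) = -4 + (-3 + t)/((2*t)) = -4 + (-3 + t)*(1/(2*t)) = -4 + (-3 + t)/(2*t))
(4 + (4 - 1*0))*((5 - 2)/(k(-4) + E)) = (4 + (4 - 1*0))*((5 - 2)/((1/2)*(-3 - 7*(-4))/(-4) - 3)) = (4 + (4 + 0))*(3/((1/2)*(-1/4)*(-3 + 28) - 3)) = (4 + 4)*(3/((1/2)*(-1/4)*25 - 3)) = 8*(3/(-25/8 - 3)) = 8*(3/(-49/8)) = 8*(3*(-8/49)) = 8*(-24/49) = -192/49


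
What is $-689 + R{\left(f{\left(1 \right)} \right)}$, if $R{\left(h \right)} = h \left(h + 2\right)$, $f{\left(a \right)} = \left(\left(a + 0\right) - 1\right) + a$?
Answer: $-686$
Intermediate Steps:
$f{\left(a \right)} = -1 + 2 a$ ($f{\left(a \right)} = \left(a - 1\right) + a = \left(-1 + a\right) + a = -1 + 2 a$)
$R{\left(h \right)} = h \left(2 + h\right)$
$-689 + R{\left(f{\left(1 \right)} \right)} = -689 + \left(-1 + 2 \cdot 1\right) \left(2 + \left(-1 + 2 \cdot 1\right)\right) = -689 + \left(-1 + 2\right) \left(2 + \left(-1 + 2\right)\right) = -689 + 1 \left(2 + 1\right) = -689 + 1 \cdot 3 = -689 + 3 = -686$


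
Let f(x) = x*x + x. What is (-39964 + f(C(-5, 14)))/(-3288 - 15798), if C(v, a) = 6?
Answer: 19961/9543 ≈ 2.0917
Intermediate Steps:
f(x) = x + x**2 (f(x) = x**2 + x = x + x**2)
(-39964 + f(C(-5, 14)))/(-3288 - 15798) = (-39964 + 6*(1 + 6))/(-3288 - 15798) = (-39964 + 6*7)/(-19086) = (-39964 + 42)*(-1/19086) = -39922*(-1/19086) = 19961/9543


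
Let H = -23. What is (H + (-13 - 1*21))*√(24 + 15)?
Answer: -57*√39 ≈ -355.96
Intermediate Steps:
(H + (-13 - 1*21))*√(24 + 15) = (-23 + (-13 - 1*21))*√(24 + 15) = (-23 + (-13 - 21))*√39 = (-23 - 34)*√39 = -57*√39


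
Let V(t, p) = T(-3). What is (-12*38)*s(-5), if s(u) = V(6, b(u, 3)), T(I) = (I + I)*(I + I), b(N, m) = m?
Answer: -16416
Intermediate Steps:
T(I) = 4*I² (T(I) = (2*I)*(2*I) = 4*I²)
V(t, p) = 36 (V(t, p) = 4*(-3)² = 4*9 = 36)
s(u) = 36
(-12*38)*s(-5) = -12*38*36 = -456*36 = -16416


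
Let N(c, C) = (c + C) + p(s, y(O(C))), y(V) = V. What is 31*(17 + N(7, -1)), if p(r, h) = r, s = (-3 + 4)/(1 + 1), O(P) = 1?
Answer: 1457/2 ≈ 728.50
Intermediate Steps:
s = ½ (s = 1/2 = 1*(½) = ½ ≈ 0.50000)
N(c, C) = ½ + C + c (N(c, C) = (c + C) + ½ = (C + c) + ½ = ½ + C + c)
31*(17 + N(7, -1)) = 31*(17 + (½ - 1 + 7)) = 31*(17 + 13/2) = 31*(47/2) = 1457/2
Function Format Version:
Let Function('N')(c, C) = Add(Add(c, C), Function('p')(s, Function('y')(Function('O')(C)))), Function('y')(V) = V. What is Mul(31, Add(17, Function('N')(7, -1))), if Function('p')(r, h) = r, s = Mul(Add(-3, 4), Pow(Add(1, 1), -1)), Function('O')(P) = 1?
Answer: Rational(1457, 2) ≈ 728.50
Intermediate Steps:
s = Rational(1, 2) (s = Mul(1, Pow(2, -1)) = Mul(1, Rational(1, 2)) = Rational(1, 2) ≈ 0.50000)
Function('N')(c, C) = Add(Rational(1, 2), C, c) (Function('N')(c, C) = Add(Add(c, C), Rational(1, 2)) = Add(Add(C, c), Rational(1, 2)) = Add(Rational(1, 2), C, c))
Mul(31, Add(17, Function('N')(7, -1))) = Mul(31, Add(17, Add(Rational(1, 2), -1, 7))) = Mul(31, Add(17, Rational(13, 2))) = Mul(31, Rational(47, 2)) = Rational(1457, 2)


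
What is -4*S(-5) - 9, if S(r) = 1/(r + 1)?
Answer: -8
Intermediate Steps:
S(r) = 1/(1 + r)
-4*S(-5) - 9 = -4/(1 - 5) - 9 = -4/(-4) - 9 = -4*(-¼) - 9 = 1 - 9 = -8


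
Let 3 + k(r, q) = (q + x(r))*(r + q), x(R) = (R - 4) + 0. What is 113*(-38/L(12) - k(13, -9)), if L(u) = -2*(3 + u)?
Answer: 7232/15 ≈ 482.13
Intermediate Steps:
x(R) = -4 + R (x(R) = (-4 + R) + 0 = -4 + R)
L(u) = -6 - 2*u
k(r, q) = -3 + (q + r)*(-4 + q + r) (k(r, q) = -3 + (q + (-4 + r))*(r + q) = -3 + (-4 + q + r)*(q + r) = -3 + (q + r)*(-4 + q + r))
113*(-38/L(12) - k(13, -9)) = 113*(-38/(-6 - 2*12) - (-3 + (-9)² - 9*13 - 9*(-4 + 13) + 13*(-4 + 13))) = 113*(-38/(-6 - 24) - (-3 + 81 - 117 - 9*9 + 13*9)) = 113*(-38/(-30) - (-3 + 81 - 117 - 81 + 117)) = 113*(-38*(-1/30) - 1*(-3)) = 113*(19/15 + 3) = 113*(64/15) = 7232/15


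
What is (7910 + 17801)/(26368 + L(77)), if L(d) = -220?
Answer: 25711/26148 ≈ 0.98329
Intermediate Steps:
(7910 + 17801)/(26368 + L(77)) = (7910 + 17801)/(26368 - 220) = 25711/26148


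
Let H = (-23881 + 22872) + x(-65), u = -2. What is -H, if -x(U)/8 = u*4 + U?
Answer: 425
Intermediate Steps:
x(U) = 64 - 8*U (x(U) = -8*(-2*4 + U) = -8*(-8 + U) = 64 - 8*U)
H = -425 (H = (-23881 + 22872) + (64 - 8*(-65)) = -1009 + (64 + 520) = -1009 + 584 = -425)
-H = -1*(-425) = 425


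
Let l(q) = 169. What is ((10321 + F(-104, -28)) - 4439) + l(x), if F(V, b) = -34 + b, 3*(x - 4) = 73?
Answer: 5989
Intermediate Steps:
x = 85/3 (x = 4 + (⅓)*73 = 4 + 73/3 = 85/3 ≈ 28.333)
((10321 + F(-104, -28)) - 4439) + l(x) = ((10321 + (-34 - 28)) - 4439) + 169 = ((10321 - 62) - 4439) + 169 = (10259 - 4439) + 169 = 5820 + 169 = 5989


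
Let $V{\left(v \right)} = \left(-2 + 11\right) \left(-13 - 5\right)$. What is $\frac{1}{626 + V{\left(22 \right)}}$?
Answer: $\frac{1}{464} \approx 0.0021552$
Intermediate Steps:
$V{\left(v \right)} = -162$ ($V{\left(v \right)} = 9 \left(-18\right) = -162$)
$\frac{1}{626 + V{\left(22 \right)}} = \frac{1}{626 - 162} = \frac{1}{464}$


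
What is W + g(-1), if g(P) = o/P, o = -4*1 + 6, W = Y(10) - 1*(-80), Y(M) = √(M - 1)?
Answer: 81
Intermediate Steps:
Y(M) = √(-1 + M)
W = 83 (W = √(-1 + 10) - 1*(-80) = √9 + 80 = 3 + 80 = 83)
o = 2 (o = -4 + 6 = 2)
g(P) = 2/P
W + g(-1) = 83 + 2/(-1) = 83 + 2*(-1) = 83 - 2 = 81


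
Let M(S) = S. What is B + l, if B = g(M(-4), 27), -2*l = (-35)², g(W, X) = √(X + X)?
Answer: -1225/2 + 3*√6 ≈ -605.15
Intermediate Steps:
g(W, X) = √2*√X (g(W, X) = √(2*X) = √2*√X)
l = -1225/2 (l = -½*(-35)² = -½*1225 = -1225/2 ≈ -612.50)
B = 3*√6 (B = √2*√27 = √2*(3*√3) = 3*√6 ≈ 7.3485)
B + l = 3*√6 - 1225/2 = -1225/2 + 3*√6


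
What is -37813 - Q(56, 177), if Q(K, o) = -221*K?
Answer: -25437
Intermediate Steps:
-37813 - Q(56, 177) = -37813 - (-221)*56 = -37813 - 1*(-12376) = -37813 + 12376 = -25437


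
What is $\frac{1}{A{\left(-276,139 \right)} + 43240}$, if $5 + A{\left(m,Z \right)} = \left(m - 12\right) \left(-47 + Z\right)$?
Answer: $\frac{1}{16739} \approx 5.9741 \cdot 10^{-5}$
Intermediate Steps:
$A{\left(m,Z \right)} = -5 + \left(-47 + Z\right) \left(-12 + m\right)$ ($A{\left(m,Z \right)} = -5 + \left(m - 12\right) \left(-47 + Z\right) = -5 + \left(-12 + m\right) \left(-47 + Z\right) = -5 + \left(-47 + Z\right) \left(-12 + m\right)$)
$\frac{1}{A{\left(-276,139 \right)} + 43240} = \frac{1}{\left(559 - -12972 - 1668 + 139 \left(-276\right)\right) + 43240} = \frac{1}{\left(559 + 12972 - 1668 - 38364\right) + 43240} = \frac{1}{-26501 + 43240} = \frac{1}{16739}$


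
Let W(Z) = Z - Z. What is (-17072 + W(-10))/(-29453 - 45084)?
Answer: 17072/74537 ≈ 0.22904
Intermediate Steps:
W(Z) = 0
(-17072 + W(-10))/(-29453 - 45084) = (-17072 + 0)/(-29453 - 45084) = -17072/(-74537) = -17072*(-1/74537) = 17072/74537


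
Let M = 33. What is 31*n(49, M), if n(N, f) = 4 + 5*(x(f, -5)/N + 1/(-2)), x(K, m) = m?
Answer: 3007/98 ≈ 30.684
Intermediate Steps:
n(N, f) = 3/2 - 25/N (n(N, f) = 4 + 5*(-5/N + 1/(-2)) = 4 + 5*(-5/N + 1*(-1/2)) = 4 + 5*(-5/N - 1/2) = 4 + 5*(-1/2 - 5/N) = 4 + (-5/2 - 25/N) = 3/2 - 25/N)
31*n(49, M) = 31*(3/2 - 25/49) = 31*(97/98) = 3007/98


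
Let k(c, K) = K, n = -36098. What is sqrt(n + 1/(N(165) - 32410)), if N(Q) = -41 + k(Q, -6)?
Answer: I*sqrt(38027685367659)/32457 ≈ 189.99*I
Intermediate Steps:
N(Q) = -47 (N(Q) = -41 - 6 = -47)
sqrt(n + 1/(N(165) - 32410)) = sqrt(-36098 + 1/(-47 - 32410)) = sqrt(-36098 + 1/(-32457)) = sqrt(-36098 - 1/32457) = sqrt(-1171632787/32457) = I*sqrt(38027685367659)/32457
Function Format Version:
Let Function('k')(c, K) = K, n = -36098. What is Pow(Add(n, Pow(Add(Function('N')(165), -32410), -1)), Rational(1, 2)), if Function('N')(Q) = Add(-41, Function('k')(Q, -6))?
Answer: Mul(Rational(1, 32457), I, Pow(38027685367659, Rational(1, 2))) ≈ Mul(189.99, I)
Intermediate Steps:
Function('N')(Q) = -47 (Function('N')(Q) = Add(-41, -6) = -47)
Pow(Add(n, Pow(Add(Function('N')(165), -32410), -1)), Rational(1, 2)) = Pow(Add(-36098, Pow(Add(-47, -32410), -1)), Rational(1, 2)) = Pow(Add(-36098, Pow(-32457, -1)), Rational(1, 2)) = Pow(Add(-36098, Rational(-1, 32457)), Rational(1, 2)) = Pow(Rational(-1171632787, 32457), Rational(1, 2)) = Mul(Rational(1, 32457), I, Pow(38027685367659, Rational(1, 2)))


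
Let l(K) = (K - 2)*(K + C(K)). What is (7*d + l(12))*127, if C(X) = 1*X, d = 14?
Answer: 42926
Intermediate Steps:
C(X) = X
l(K) = 2*K*(-2 + K) (l(K) = (K - 2)*(K + K) = (-2 + K)*(2*K) = 2*K*(-2 + K))
(7*d + l(12))*127 = (7*14 + 2*12*(-2 + 12))*127 = (98 + 2*12*10)*127 = (98 + 240)*127 = 338*127 = 42926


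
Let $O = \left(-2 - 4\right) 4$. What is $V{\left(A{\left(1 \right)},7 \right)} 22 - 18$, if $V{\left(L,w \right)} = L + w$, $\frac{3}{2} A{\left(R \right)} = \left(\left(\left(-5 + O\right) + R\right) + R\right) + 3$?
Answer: $-216$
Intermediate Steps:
$O = -24$ ($O = \left(-6\right) 4 = -24$)
$A{\left(R \right)} = - \frac{52}{3} + \frac{4 R}{3}$ ($A{\left(R \right)} = \frac{2 \left(\left(\left(\left(-5 - 24\right) + R\right) + R\right) + 3\right)}{3} = \frac{2 \left(\left(\left(-29 + R\right) + R\right) + 3\right)}{3} = \frac{2 \left(\left(-29 + 2 R\right) + 3\right)}{3} = \frac{2 \left(-26 + 2 R\right)}{3} = - \frac{52}{3} + \frac{4 R}{3}$)
$V{\left(A{\left(1 \right)},7 \right)} 22 - 18 = \left(\left(- \frac{52}{3} + \frac{4}{3} \cdot 1\right) + 7\right) 22 - 18 = \left(\left(- \frac{52}{3} + \frac{4}{3}\right) + 7\right) 22 - 18 = \left(-16 + 7\right) 22 - 18 = \left(-9\right) 22 - 18 = -198 - 18 = -216$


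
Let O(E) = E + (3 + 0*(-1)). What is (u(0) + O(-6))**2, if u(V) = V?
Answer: 9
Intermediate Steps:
O(E) = 3 + E (O(E) = E + (3 + 0) = E + 3 = 3 + E)
(u(0) + O(-6))**2 = (0 + (3 - 6))**2 = (0 - 3)**2 = (-3)**2 = 9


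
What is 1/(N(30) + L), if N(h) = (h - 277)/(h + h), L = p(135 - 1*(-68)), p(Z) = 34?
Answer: 60/1793 ≈ 0.033463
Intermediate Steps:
L = 34
N(h) = (-277 + h)/(2*h) (N(h) = (-277 + h)/((2*h)) = (-277 + h)*(1/(2*h)) = (-277 + h)/(2*h))
1/(N(30) + L) = 1/((½)*(-277 + 30)/30 + 34) = 1/((½)*(1/30)*(-247) + 34) = 1/(-247/60 + 34) = 1/(1793/60) = 60/1793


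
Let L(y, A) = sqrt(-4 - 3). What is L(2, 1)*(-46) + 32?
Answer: 32 - 46*I*sqrt(7) ≈ 32.0 - 121.7*I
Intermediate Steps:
L(y, A) = I*sqrt(7) (L(y, A) = sqrt(-7) = I*sqrt(7))
L(2, 1)*(-46) + 32 = (I*sqrt(7))*(-46) + 32 = -46*I*sqrt(7) + 32 = 32 - 46*I*sqrt(7)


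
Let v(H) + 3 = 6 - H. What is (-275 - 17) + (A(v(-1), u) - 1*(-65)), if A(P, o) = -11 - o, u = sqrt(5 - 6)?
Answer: -238 - I ≈ -238.0 - 1.0*I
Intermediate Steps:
v(H) = 3 - H (v(H) = -3 + (6 - H) = 3 - H)
u = I (u = sqrt(-1) = I ≈ 1.0*I)
(-275 - 17) + (A(v(-1), u) - 1*(-65)) = (-275 - 17) + ((-11 - I) - 1*(-65)) = -292 + ((-11 - I) + 65) = -292 + (54 - I) = -238 - I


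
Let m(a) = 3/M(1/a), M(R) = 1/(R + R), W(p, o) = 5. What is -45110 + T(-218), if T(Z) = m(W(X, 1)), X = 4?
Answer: -225544/5 ≈ -45109.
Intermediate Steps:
M(R) = 1/(2*R)
m(a) = 6/a (m(a) = 3/((1/(2*(1/a)))) = 3/((a/2)) = 3*(2/a) = 6/a)
T(Z) = 6/5
-45110 + T(-218) = -45110 + 6/5 = -225544/5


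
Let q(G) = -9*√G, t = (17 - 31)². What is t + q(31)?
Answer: 196 - 9*√31 ≈ 145.89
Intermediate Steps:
t = 196 (t = (-14)² = 196)
t + q(31) = 196 - 9*√31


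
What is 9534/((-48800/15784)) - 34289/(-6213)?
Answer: -58330491533/18949650 ≈ -3078.2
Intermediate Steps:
9534/((-48800/15784)) - 34289/(-6213) = 9534/((-48800*1/15784)) - 34289*(-1/6213) = 9534/(-6100/1973) + 34289/6213 = 9534*(-1973/6100) + 34289/6213 = -9405291/3050 + 34289/6213 = -58330491533/18949650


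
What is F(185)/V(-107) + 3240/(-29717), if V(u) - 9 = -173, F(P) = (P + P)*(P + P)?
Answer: -1017197165/1218397 ≈ -834.87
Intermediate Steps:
F(P) = 4*P**2 (F(P) = (2*P)*(2*P) = 4*P**2)
V(u) = -164 (V(u) = 9 - 173 = -164)
F(185)/V(-107) + 3240/(-29717) = (4*185**2)/(-164) + 3240/(-29717) = (4*34225)*(-1/164) + 3240*(-1/29717) = 136900*(-1/164) - 3240/29717 = -34225/41 - 3240/29717 = -1017197165/1218397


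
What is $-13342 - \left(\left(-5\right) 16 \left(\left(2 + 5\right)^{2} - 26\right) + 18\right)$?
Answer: $-11520$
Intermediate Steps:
$-13342 - \left(\left(-5\right) 16 \left(\left(2 + 5\right)^{2} - 26\right) + 18\right) = -13342 - \left(- 80 \left(7^{2} - 26\right) + 18\right) = -13342 - \left(- 80 \left(49 - 26\right) + 18\right) = -13342 - \left(\left(-80\right) 23 + 18\right) = -13342 - \left(-1840 + 18\right) = -13342 - -1822 = -13342 + 1822 = -11520$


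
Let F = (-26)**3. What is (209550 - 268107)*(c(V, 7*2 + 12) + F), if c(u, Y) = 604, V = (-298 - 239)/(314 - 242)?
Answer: 993829404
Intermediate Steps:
V = -179/24 (V = -537/72 = -537*1/72 = -179/24 ≈ -7.4583)
F = -17576
(209550 - 268107)*(c(V, 7*2 + 12) + F) = (209550 - 268107)*(604 - 17576) = -58557*(-16972) = 993829404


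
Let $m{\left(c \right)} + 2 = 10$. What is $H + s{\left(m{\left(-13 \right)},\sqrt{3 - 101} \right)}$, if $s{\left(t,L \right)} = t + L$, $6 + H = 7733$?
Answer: $7735 + 7 i \sqrt{2} \approx 7735.0 + 9.8995 i$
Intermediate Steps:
$m{\left(c \right)} = 8$ ($m{\left(c \right)} = -2 + 10 = 8$)
$H = 7727$ ($H = -6 + 7733 = 7727$)
$s{\left(t,L \right)} = L + t$
$H + s{\left(m{\left(-13 \right)},\sqrt{3 - 101} \right)} = 7727 + \left(\sqrt{3 - 101} + 8\right) = 7727 + \left(\sqrt{-98} + 8\right) = 7727 + \left(7 i \sqrt{2} + 8\right) = 7727 + \left(8 + 7 i \sqrt{2}\right) = 7735 + 7 i \sqrt{2}$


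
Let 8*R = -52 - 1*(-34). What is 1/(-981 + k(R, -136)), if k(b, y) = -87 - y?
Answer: -1/932 ≈ -0.0010730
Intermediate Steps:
R = -9/4 (R = (-52 - 1*(-34))/8 = (-52 + 34)/8 = (1/8)*(-18) = -9/4 ≈ -2.2500)
1/(-981 + k(R, -136)) = 1/(-981 + (-87 - 1*(-136))) = 1/(-981 + (-87 + 136)) = 1/(-981 + 49) = 1/(-932) = -1/932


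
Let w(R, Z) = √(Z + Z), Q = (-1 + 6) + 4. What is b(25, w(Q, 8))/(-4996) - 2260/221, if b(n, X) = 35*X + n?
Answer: -11327425/1104116 ≈ -10.259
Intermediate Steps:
Q = 9 (Q = 5 + 4 = 9)
w(R, Z) = √2*√Z (w(R, Z) = √(2*Z) = √2*√Z)
b(n, X) = n + 35*X
b(25, w(Q, 8))/(-4996) - 2260/221 = (25 + 35*(√2*√8))/(-4996) - 2260/221 = (25 + 35*(√2*(2*√2)))*(-1/4996) - 2260*1/221 = (25 + 35*4)*(-1/4996) - 2260/221 = (25 + 140)*(-1/4996) - 2260/221 = 165*(-1/4996) - 2260/221 = -165/4996 - 2260/221 = -11327425/1104116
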